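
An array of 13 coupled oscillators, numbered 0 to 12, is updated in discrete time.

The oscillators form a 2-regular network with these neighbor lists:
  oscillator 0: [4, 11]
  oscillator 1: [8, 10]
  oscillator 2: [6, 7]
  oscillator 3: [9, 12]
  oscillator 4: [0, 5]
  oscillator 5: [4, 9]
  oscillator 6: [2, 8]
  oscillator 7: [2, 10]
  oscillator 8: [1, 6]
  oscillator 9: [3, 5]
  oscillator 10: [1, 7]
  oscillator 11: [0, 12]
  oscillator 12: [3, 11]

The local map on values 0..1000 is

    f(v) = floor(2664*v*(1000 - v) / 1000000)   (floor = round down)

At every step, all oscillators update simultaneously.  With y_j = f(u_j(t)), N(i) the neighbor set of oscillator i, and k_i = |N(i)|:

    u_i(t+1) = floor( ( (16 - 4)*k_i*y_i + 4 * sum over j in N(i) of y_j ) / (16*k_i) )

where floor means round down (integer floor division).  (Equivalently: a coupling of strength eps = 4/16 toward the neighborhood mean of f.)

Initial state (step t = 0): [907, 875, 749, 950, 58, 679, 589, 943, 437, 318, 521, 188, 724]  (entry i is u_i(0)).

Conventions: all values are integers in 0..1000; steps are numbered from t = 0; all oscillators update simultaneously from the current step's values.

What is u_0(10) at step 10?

Answer: u_0(10) = 623

Derivation:
t=0: [907, 875, 749, 950, 58, 679, 589, 943, 437, 318, 521, 188, 724]
t=1: [236, 383, 473, 233, 209, 525, 627, 252, 608, 521, 552, 399, 465]
t=2: [494, 633, 638, 522, 473, 636, 629, 541, 632, 640, 634, 621, 635]
t=3: [660, 618, 621, 651, 658, 621, 620, 649, 619, 619, 623, 629, 624]
t=4: [600, 627, 623, 610, 602, 622, 627, 610, 627, 624, 623, 618, 622]
t=5: [637, 623, 625, 631, 636, 627, 623, 631, 623, 626, 625, 629, 627]
t=6: [615, 624, 623, 620, 616, 622, 624, 621, 625, 622, 623, 620, 622]
t=7: [629, 624, 625, 626, 629, 626, 624, 625, 624, 626, 625, 627, 626]
t=8: [621, 624, 624, 623, 621, 622, 624, 624, 625, 623, 624, 622, 623]
t=9: [626, 624, 625, 625, 626, 625, 624, 625, 624, 625, 625, 625, 625]
t=10: [623, 624, 624, 624, 623, 623, 624, 624, 625, 624, 624, 623, 624]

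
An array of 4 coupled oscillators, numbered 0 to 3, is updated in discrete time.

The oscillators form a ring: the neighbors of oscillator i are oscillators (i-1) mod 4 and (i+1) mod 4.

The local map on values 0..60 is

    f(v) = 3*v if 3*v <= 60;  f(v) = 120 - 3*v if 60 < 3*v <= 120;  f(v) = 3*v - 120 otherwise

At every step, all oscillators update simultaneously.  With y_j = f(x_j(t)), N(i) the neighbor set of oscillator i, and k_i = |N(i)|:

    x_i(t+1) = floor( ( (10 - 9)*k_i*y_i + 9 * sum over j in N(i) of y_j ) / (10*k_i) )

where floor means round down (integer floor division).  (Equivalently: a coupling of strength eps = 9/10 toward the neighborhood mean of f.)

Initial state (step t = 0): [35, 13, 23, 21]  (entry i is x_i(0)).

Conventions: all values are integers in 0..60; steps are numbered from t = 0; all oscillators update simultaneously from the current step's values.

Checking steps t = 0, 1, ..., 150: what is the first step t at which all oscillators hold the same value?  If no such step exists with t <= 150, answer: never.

Answer: 3
Key observation: Synchronization is absorbing here: once all oscillators are equal they stay equal, and step 3 is the first all-equal step.

Derivation:
t=0: [35, 13, 23, 21]  (not all equal)
t=1: [44, 33, 48, 35]  (not all equal)
t=2: [17, 18, 18, 17]  (not all equal)
t=3: [52, 52, 52, 52]  (all equal)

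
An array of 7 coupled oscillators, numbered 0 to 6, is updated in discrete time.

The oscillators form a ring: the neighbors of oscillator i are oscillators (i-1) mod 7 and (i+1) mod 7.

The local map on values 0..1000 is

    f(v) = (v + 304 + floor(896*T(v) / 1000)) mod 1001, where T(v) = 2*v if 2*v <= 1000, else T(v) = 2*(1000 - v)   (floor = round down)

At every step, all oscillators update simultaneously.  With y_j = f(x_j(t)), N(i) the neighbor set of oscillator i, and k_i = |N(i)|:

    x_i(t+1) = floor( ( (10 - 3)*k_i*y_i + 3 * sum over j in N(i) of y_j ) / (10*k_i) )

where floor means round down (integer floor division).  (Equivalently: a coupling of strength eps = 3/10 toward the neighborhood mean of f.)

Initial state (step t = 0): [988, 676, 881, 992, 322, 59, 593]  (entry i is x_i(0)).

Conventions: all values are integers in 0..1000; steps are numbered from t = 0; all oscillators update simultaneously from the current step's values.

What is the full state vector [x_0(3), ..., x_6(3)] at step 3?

Simulating step by step:
t=0: [988, 676, 881, 992, 322, 59, 593]
t=1: [396, 497, 408, 306, 257, 451, 554]
t=2: [487, 610, 436, 179, 121, 494, 604]
t=3: [647, 605, 576, 736, 671, 665, 632]

Answer: [647, 605, 576, 736, 671, 665, 632]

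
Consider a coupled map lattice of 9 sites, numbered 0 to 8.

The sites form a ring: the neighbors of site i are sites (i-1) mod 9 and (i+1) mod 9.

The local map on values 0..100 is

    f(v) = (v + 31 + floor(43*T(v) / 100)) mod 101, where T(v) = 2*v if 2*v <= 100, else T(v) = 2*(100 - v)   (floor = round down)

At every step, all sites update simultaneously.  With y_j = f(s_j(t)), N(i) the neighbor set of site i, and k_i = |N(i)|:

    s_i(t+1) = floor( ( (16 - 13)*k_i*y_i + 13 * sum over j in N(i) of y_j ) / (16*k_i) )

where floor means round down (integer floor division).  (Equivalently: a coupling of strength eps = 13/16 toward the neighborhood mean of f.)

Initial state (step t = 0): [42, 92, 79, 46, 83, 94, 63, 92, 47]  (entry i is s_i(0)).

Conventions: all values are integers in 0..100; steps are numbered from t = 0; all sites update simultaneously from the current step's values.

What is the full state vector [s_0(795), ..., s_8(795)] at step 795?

Simulating step by step:
t=0: [42, 92, 79, 46, 83, 94, 63, 92, 47]
t=1: [19, 19, 22, 24, 22, 26, 27, 21, 17]
t=2: [64, 68, 70, 71, 75, 76, 75, 71, 66]
t=3: [24, 24, 25, 25, 25, 26, 25, 25, 24]
t=4: [75, 75, 76, 77, 77, 77, 77, 76, 75]
t=5: [26, 26, 26, 26, 26, 26, 26, 26, 26]
t=6: [79, 79, 79, 79, 79, 79, 79, 79, 79]
t=7: [27, 27, 27, 27, 27, 27, 27, 27, 27]
t=8: [81, 81, 81, 81, 81, 81, 81, 81, 81]
t=9: [27, 27, 27, 27, 27, 27, 27, 27, 27]

Answer: [27, 27, 27, 27, 27, 27, 27, 27, 27]
Key observation: The state at step 7, [27, 27, 27, 27, 27, 27, 27, 27, 27], reappears at step 9: the system is in a cycle of period 2 from step 7 on.  Therefore the state at step 795 equals the state at step 7 + ((795 - 7) mod 2) = 7, which is [27, 27, 27, 27, 27, 27, 27, 27, 27].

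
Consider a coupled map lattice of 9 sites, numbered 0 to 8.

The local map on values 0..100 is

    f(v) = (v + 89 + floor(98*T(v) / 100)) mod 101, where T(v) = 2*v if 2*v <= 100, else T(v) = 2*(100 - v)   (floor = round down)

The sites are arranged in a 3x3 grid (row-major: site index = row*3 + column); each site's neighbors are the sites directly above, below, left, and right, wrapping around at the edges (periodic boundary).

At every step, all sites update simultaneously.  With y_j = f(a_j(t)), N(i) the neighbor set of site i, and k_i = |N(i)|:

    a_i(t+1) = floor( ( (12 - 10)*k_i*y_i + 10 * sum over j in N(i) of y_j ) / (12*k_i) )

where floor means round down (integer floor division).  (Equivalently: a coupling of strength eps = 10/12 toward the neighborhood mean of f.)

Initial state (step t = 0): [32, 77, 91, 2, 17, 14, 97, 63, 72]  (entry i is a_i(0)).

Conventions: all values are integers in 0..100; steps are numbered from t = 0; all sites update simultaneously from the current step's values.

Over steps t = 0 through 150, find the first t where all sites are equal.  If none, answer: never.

Simulating step by step:
t=0: [32, 77, 91, 2, 17, 14, 97, 63, 72]  (not all equal)
t=1: [73, 51, 43, 65, 38, 55, 58, 34, 51]  (not all equal)
t=2: [21, 50, 25, 38, 52, 40, 36, 55, 38]  (not all equal)
t=3: [68, 42, 49, 54, 40, 62, 74, 59, 56]  (not all equal)
t=4: [20, 18, 22, 16, 19, 24, 23, 16, 24]  (not all equal)
t=5: [46, 44, 51, 48, 42, 49, 46, 47, 52]  (not all equal)
t=6: [25, 22, 27, 23, 23, 27, 26, 21, 29]  (not all equal)
t=7: [60, 57, 64, 61, 56, 63, 60, 59, 63]  (not all equal)
t=8: [24, 25, 23, 25, 25, 23, 24, 26, 23]  (not all equal)
t=9: [59, 60, 57, 59, 61, 58, 60, 60, 58]  (not all equal)
t=10: [26, 25, 26, 25, 25, 26, 25, 25, 26]  (not all equal)
t=11: [62, 62, 63, 62, 62, 63, 62, 62, 63]  (not all equal)
t=12: [22, 22, 22, 22, 22, 22, 22, 22, 22]  (all equal)

Answer: 12
Key observation: Synchronization is absorbing here: once all sites are equal they stay equal, and step 12 is the first all-equal step.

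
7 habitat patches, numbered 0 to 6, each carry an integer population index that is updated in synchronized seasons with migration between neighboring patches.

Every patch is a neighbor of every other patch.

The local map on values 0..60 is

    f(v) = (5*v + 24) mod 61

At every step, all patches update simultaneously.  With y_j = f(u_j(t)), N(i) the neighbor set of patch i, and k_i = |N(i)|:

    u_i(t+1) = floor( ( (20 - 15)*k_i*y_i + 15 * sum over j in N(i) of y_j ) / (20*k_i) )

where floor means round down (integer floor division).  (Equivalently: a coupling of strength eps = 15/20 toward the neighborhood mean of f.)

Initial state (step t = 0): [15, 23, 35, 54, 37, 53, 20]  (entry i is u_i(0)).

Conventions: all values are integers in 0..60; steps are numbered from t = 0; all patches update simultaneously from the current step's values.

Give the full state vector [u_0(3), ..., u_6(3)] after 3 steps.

Simulating step by step:
t=0: [15, 23, 35, 54, 37, 53, 20]
t=1: [29, 26, 26, 30, 27, 29, 24]
t=2: [39, 37, 37, 40, 38, 39, 36]
t=3: [31, 30, 30, 32, 31, 31, 29]

Answer: [31, 30, 30, 32, 31, 31, 29]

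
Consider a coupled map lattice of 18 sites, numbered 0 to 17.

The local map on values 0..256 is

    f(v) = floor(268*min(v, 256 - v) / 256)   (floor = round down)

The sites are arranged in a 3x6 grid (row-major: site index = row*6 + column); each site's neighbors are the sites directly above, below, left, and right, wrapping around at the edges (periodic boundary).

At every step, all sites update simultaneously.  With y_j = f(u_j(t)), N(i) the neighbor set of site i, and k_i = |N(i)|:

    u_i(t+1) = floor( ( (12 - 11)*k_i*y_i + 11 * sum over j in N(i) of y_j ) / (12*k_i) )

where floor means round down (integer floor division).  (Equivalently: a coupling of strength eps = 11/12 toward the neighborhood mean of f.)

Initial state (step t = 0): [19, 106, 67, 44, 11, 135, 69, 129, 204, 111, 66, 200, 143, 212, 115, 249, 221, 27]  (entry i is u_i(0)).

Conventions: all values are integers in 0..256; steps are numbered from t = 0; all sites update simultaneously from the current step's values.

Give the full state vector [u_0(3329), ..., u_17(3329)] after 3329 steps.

Simulating step by step:
t=0: [19, 106, 67, 44, 11, 135, 69, 129, 204, 111, 66, 200, 143, 212, 115, 249, 221, 27]
t=1: [99, 70, 81, 50, 64, 37, 80, 75, 104, 50, 56, 72, 47, 113, 50, 73, 29, 79]
t=2: [64, 93, 72, 68, 46, 78, 76, 94, 69, 71, 56, 66, 92, 67, 92, 48, 67, 50]
t=3: [86, 79, 83, 62, 68, 60, 82, 81, 84, 63, 64, 67, 69, 94, 69, 75, 53, 76]
t=4: [76, 88, 77, 74, 62, 76, 79, 87, 77, 73, 65, 72, 86, 79, 85, 65, 72, 65]
t=5: [85, 83, 83, 72, 73, 72, 83, 84, 83, 73, 72, 74, 78, 89, 78, 78, 67, 78]
t=6: [82, 88, 82, 79, 73, 80, 83, 87, 82, 78, 74, 79, 86, 84, 86, 75, 77, 76]
t=7: [87, 87, 87, 80, 80, 80, 86, 87, 86, 80, 79, 81, 84, 90, 84, 82, 77, 83]
t=8: [88, 91, 88, 85, 82, 85, 88, 91, 88, 84, 82, 85, 89, 89, 89, 83, 83, 83]
t=9: [92, 93, 92, 87, 86, 87, 92, 93, 91, 87, 86, 87, 90, 93, 90, 88, 85, 88]
t=10: [94, 96, 94, 92, 90, 92, 94, 96, 94, 91, 90, 92, 95, 95, 94, 91, 90, 91]
t=11: [98, 98, 98, 95, 94, 95, 98, 98, 97, 95, 94, 95, 97, 99, 97, 95, 94, 96]
t=12: [101, 102, 100, 99, 98, 99, 101, 102, 101, 99, 98, 99, 101, 101, 101, 99, 98, 99]
t=13: [104, 105, 104, 103, 102, 103, 104, 105, 104, 103, 102, 103, 104, 105, 104, 103, 102, 103]
t=14: [108, 108, 108, 107, 106, 107, 108, 108, 108, 107, 106, 107, 108, 108, 108, 107, 106, 107]
t=15: [112, 113, 112, 111, 110, 111, 112, 113, 112, 111, 110, 111, 112, 113, 112, 111, 110, 111]
t=16: [117, 117, 117, 116, 115, 116, 117, 117, 117, 116, 115, 116, 117, 117, 117, 116, 115, 116]
t=17: [121, 122, 121, 121, 120, 121, 121, 122, 121, 121, 120, 121, 121, 122, 121, 121, 120, 121]
t=18: [126, 126, 126, 125, 125, 125, 126, 126, 126, 125, 125, 125, 126, 126, 126, 125, 125, 125]
t=19: [130, 131, 130, 130, 130, 130, 130, 131, 130, 130, 130, 130, 130, 131, 130, 130, 130, 130]
t=20: [130, 130, 130, 131, 131, 131, 130, 130, 130, 131, 131, 131, 130, 130, 130, 131, 131, 131]
t=21: [130, 131, 130, 130, 130, 130, 130, 131, 130, 130, 130, 130, 130, 131, 130, 130, 130, 130]

Answer: [130, 131, 130, 130, 130, 130, 130, 131, 130, 130, 130, 130, 130, 131, 130, 130, 130, 130]
Key observation: The state at step 19, [130, 131, 130, 130, 130, 130, 130, 131, 130, 130, 130, 130, 130, 131, 130, 130, 130, 130], reappears at step 21: the system is in a cycle of period 2 from step 19 on.  Therefore the state at step 3329 equals the state at step 19 + ((3329 - 19) mod 2) = 19, which is [130, 131, 130, 130, 130, 130, 130, 131, 130, 130, 130, 130, 130, 131, 130, 130, 130, 130].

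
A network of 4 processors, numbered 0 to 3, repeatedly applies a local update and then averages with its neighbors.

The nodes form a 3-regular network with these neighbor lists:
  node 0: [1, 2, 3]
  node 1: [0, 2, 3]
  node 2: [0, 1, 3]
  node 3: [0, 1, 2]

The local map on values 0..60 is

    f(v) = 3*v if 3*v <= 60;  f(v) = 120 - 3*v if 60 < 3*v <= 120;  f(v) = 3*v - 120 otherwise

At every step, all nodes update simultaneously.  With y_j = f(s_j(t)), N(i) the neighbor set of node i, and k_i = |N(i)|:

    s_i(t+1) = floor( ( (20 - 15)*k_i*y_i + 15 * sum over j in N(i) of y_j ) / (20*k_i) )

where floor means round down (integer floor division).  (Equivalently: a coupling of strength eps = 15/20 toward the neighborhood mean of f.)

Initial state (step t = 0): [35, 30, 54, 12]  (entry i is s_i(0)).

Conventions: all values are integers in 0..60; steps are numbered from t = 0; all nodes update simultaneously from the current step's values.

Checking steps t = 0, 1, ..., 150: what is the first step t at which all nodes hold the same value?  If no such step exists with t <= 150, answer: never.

Answer: 1
Key observation: Synchronization is absorbing here: once all nodes are equal they stay equal, and step 1 is the first all-equal step.

Derivation:
t=0: [35, 30, 54, 12]  (not all equal)
t=1: [30, 30, 30, 30]  (all equal)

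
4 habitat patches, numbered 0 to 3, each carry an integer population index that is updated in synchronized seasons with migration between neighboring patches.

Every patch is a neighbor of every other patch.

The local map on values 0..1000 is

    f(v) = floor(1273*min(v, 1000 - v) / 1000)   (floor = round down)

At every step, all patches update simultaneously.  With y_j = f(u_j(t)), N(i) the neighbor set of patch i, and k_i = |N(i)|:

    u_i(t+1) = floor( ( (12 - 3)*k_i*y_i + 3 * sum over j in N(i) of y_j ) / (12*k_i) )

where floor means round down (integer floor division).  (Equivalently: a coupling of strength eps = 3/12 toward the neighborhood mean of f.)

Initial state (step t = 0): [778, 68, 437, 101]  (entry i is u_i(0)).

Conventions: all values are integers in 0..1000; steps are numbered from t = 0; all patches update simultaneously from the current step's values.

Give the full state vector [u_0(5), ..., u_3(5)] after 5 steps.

Simulating step by step:
t=0: [778, 68, 437, 101]
t=1: [275, 145, 458, 173]
t=2: [344, 234, 500, 258]
t=3: [432, 339, 565, 360]
t=4: [531, 453, 534, 471]
t=5: [595, 581, 592, 596]

Answer: [595, 581, 592, 596]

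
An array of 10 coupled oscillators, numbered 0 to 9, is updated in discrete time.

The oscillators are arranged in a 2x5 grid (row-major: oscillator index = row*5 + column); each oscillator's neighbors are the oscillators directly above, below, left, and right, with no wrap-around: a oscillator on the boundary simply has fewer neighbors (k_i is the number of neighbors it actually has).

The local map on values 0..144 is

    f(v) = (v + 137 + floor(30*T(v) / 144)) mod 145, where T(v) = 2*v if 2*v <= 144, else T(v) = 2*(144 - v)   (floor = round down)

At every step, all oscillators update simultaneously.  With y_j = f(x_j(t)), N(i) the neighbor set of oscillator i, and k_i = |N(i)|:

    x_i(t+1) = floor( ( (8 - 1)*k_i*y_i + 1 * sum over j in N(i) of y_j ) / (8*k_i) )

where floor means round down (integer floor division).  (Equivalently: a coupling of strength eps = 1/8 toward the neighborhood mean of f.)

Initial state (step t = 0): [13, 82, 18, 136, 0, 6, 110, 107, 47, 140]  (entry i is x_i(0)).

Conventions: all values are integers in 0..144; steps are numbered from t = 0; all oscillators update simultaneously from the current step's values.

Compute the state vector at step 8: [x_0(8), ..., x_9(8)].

Answer: [56, 114, 119, 121, 122, 40, 113, 121, 122, 123]

Derivation:
t=0: [13, 82, 18, 136, 0, 6, 110, 107, 47, 140]
t=1: [14, 92, 29, 123, 136, 7, 110, 107, 66, 128]
t=2: [16, 98, 43, 118, 130, 8, 110, 109, 89, 123]
t=3: [19, 102, 59, 116, 126, 10, 110, 111, 105, 122]
t=4: [23, 105, 80, 117, 124, 13, 111, 114, 113, 122]
t=5: [28, 108, 100, 119, 123, 17, 111, 117, 117, 122]
t=6: [35, 111, 111, 120, 122, 23, 111, 119, 120, 122]
t=7: [44, 112, 116, 121, 122, 30, 112, 120, 122, 122]
t=8: [56, 114, 119, 121, 122, 40, 113, 121, 122, 123]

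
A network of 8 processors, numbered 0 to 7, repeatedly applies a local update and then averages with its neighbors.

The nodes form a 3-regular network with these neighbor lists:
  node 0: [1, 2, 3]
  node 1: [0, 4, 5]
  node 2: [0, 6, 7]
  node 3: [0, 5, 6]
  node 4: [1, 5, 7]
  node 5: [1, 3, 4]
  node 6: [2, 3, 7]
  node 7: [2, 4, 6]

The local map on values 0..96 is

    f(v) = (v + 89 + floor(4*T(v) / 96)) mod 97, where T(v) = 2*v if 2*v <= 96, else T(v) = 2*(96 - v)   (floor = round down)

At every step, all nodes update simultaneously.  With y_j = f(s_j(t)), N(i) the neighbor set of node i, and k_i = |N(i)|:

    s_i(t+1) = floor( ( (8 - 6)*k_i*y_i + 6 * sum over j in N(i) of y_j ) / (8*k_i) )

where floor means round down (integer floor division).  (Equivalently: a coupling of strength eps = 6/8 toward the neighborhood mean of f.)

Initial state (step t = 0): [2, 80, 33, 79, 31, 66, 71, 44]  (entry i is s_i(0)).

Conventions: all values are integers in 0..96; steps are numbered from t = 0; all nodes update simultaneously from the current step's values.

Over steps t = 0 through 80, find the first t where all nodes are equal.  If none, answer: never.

Simulating step by step:
t=0: [2, 80, 33, 79, 31, 66, 71, 44]  (not all equal)
t=1: [65, 62, 55, 72, 49, 57, 50, 39]  (not all equal)
t=2: [57, 52, 47, 55, 46, 54, 48, 43]  (not all equal)
t=3: [47, 47, 44, 48, 43, 46, 43, 41]  (not all equal)
t=4: [41, 40, 38, 41, 39, 41, 39, 37]  (not all equal)
t=5: [35, 35, 33, 35, 34, 35, 33, 33]  (not all equal)
t=6: [28, 28, 27, 28, 28, 28, 27, 27]  (not all equal)
t=7: [21, 22, 21, 21, 21, 22, 21, 21]  (not all equal)
t=8: [14, 14, 14, 14, 14, 14, 14, 14]  (all equal)

Answer: 8
Key observation: Synchronization is absorbing here: once all nodes are equal they stay equal, and step 8 is the first all-equal step.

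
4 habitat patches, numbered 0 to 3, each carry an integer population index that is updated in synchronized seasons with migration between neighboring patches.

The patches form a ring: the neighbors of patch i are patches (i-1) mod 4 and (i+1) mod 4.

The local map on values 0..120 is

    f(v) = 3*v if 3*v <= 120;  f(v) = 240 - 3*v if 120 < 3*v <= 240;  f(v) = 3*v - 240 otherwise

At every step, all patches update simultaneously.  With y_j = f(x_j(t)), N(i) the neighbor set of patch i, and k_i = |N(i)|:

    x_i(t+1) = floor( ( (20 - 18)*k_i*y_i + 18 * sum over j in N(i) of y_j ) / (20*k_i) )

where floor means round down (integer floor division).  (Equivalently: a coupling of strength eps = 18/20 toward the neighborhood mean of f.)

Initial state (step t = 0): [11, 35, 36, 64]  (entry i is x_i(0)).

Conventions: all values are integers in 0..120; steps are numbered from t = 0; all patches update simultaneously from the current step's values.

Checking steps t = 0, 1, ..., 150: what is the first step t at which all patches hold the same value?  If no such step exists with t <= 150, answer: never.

Answer: 22
Key observation: Synchronization is absorbing here: once all patches are equal they stay equal, and step 22 is the first all-equal step.

Derivation:
t=0: [11, 35, 36, 64]  (not all equal)
t=1: [72, 73, 79, 68]  (not all equal)
t=2: [28, 14, 25, 15]  (not all equal)
t=3: [47, 75, 46, 76]  (not all equal)
t=4: [22, 91, 22, 91]  (not all equal)
t=5: [36, 62, 36, 62]  (not all equal)
t=6: [59, 102, 59, 102]  (not all equal)
t=7: [65, 63, 65, 63]  (not all equal)
t=8: [50, 45, 50, 45]  (not all equal)
t=9: [103, 91, 103, 91]  (not all equal)
t=10: [36, 65, 36, 65]  (not all equal)
t=11: [51, 101, 51, 101]  (not all equal)
t=12: [65, 84, 65, 84]  (not all equal)
t=13: [15, 41, 15, 41]  (not all equal)
t=14: [109, 52, 109, 52]  (not all equal)
t=15: [84, 86, 84, 86]  (not all equal)
t=16: [17, 12, 17, 12]  (not all equal)
t=17: [37, 49, 37, 49]  (not all equal)
t=18: [94, 109, 94, 109]  (not all equal)
t=19: [82, 46, 82, 46]  (not all equal)
t=20: [92, 15, 92, 15]  (not all equal)
t=21: [44, 36, 44, 36]  (not all equal)
t=22: [108, 108, 108, 108]  (all equal)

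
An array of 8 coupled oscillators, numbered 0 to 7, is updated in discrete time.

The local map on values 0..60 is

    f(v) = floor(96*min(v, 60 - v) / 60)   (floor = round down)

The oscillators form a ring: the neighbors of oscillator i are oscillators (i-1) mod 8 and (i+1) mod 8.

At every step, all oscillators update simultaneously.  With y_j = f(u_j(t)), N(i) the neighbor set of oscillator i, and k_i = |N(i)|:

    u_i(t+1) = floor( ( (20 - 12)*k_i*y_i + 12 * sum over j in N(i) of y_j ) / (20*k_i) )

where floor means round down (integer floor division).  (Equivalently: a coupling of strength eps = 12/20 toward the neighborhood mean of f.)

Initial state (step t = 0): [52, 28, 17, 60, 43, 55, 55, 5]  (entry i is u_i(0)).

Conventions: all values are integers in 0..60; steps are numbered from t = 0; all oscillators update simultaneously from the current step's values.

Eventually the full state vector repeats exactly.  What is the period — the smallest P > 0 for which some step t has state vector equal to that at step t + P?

Answer: 4
Key observation: The state at step 40, [25, 25, 25, 25, 25, 25, 25, 25], reappears at step 44 — and no state repeats earlier — so the cycle the system enters has period 4.

Derivation:
t=0: [52, 28, 17, 60, 43, 55, 55, 5]
t=1: [20, 29, 24, 16, 13, 13, 8, 9]
t=2: [30, 39, 36, 27, 21, 17, 15, 18]
t=3: [37, 39, 38, 38, 34, 27, 26, 32]
t=4: [37, 34, 34, 36, 39, 41, 42, 40]
t=5: [36, 39, 40, 37, 33, 30, 29, 32]
t=6: [38, 34, 33, 36, 42, 45, 46, 42]
t=7: [34, 39, 40, 36, 29, 24, 24, 28]
t=8: [39, 35, 34, 38, 41, 40, 39, 41]
t=9: [34, 38, 38, 35, 32, 31, 31, 31]
t=10: [40, 36, 36, 39, 43, 45, 46, 44]
t=11: [31, 36, 36, 32, 27, 24, 23, 26]
t=12: [42, 40, 39, 41, 41, 38, 38, 41]
t=13: [29, 31, 31, 30, 31, 33, 33, 30]
t=14: [46, 46, 46, 46, 45, 43, 44, 45]
t=15: [22, 22, 22, 22, 24, 25, 25, 23]
t=16: [35, 35, 35, 35, 37, 39, 38, 36]
t=17: [39, 40, 40, 38, 36, 34, 35, 37]
t=18: [33, 32, 32, 35, 38, 39, 39, 36]
t=19: [41, 43, 42, 39, 35, 33, 34, 38]
t=20: [30, 28, 29, 33, 38, 41, 39, 35]
t=21: [44, 45, 44, 41, 35, 32, 34, 40]
t=22: [26, 24, 26, 31, 38, 41, 39, 32]
t=23: [41, 39, 41, 41, 36, 32, 35, 39]
t=24: [31, 31, 30, 32, 37, 41, 39, 34]
t=25: [44, 46, 46, 42, 36, 32, 34, 40]
t=26: [26, 22, 23, 29, 36, 41, 39, 32]
t=27: [40, 37, 38, 40, 38, 33, 35, 39]
t=28: [33, 34, 34, 33, 36, 39, 38, 34]
t=29: [41, 41, 41, 40, 38, 35, 36, 39]
t=30: [30, 30, 30, 32, 35, 37, 37, 33]
t=31: [46, 48, 46, 44, 40, 37, 38, 42]
t=32: [22, 20, 22, 26, 31, 34, 33, 28]
t=33: [36, 33, 35, 40, 43, 43, 42, 41]
t=34: [37, 40, 38, 32, 28, 27, 28, 31]
t=35: [37, 34, 36, 41, 43, 43, 44, 42]
t=36: [35, 38, 36, 31, 27, 26, 26, 29]
t=37: [40, 37, 39, 42, 43, 41, 42, 42]
t=38: [32, 33, 32, 29, 28, 28, 28, 29]
t=39: [44, 43, 44, 44, 44, 44, 44, 44]
t=40: [25, 25, 25, 25, 25, 25, 25, 25]
t=41: [40, 40, 40, 40, 40, 40, 40, 40]
t=42: [32, 32, 32, 32, 32, 32, 32, 32]
t=43: [44, 44, 44, 44, 44, 44, 44, 44]
t=44: [25, 25, 25, 25, 25, 25, 25, 25]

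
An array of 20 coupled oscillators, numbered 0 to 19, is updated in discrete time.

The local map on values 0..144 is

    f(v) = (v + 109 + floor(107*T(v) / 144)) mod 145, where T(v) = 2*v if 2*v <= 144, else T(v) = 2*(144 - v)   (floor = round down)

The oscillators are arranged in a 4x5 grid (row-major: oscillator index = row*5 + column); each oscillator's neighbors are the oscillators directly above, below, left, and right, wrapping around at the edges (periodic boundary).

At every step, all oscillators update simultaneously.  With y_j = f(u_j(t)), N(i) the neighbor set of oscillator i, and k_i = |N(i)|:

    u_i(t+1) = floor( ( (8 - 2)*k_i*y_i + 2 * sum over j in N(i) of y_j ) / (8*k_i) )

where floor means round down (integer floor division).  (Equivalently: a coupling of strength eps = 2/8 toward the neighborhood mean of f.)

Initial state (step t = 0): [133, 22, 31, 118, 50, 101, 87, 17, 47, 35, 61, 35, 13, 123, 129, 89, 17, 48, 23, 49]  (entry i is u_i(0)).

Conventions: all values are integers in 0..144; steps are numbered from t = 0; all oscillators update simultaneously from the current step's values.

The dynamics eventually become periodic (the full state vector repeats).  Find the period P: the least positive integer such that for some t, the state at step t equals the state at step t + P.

Answer: 2
Key observation: The state at step 8, [120, 120, 119, 119, 119, 120, 120, 120, 119, 120, 120, 120, 120, 120, 120, 120, 120, 120, 119, 120], reappears at step 10 — and no state repeats earlier — so the cycle the system enters has period 2.

Derivation:
t=0: [133, 22, 31, 118, 50, 101, 87, 17, 47, 35, 61, 35, 13, 123, 129, 89, 17, 48, 23, 49]
t=1: [107, 31, 44, 104, 89, 121, 113, 29, 78, 63, 113, 63, 121, 110, 109, 120, 22, 75, 41, 86]
t=2: [119, 51, 76, 121, 132, 119, 112, 55, 130, 122, 122, 113, 115, 121, 125, 114, 39, 122, 81, 129]
t=3: [117, 95, 132, 120, 114, 119, 119, 106, 114, 117, 118, 118, 120, 119, 117, 117, 73, 117, 132, 116]
t=4: [121, 129, 115, 118, 121, 120, 121, 124, 121, 121, 120, 121, 119, 119, 120, 122, 137, 121, 114, 120]
t=5: [118, 115, 120, 120, 119, 119, 118, 117, 119, 119, 118, 118, 119, 120, 119, 117, 112, 118, 121, 119]
t=6: [120, 121, 119, 119, 119, 120, 120, 120, 119, 120, 120, 120, 120, 119, 119, 120, 122, 120, 119, 120]
t=7: [119, 119, 119, 120, 119, 119, 119, 119, 119, 119, 119, 118, 119, 119, 119, 118, 118, 119, 119, 119]
t=8: [120, 120, 119, 119, 119, 120, 120, 120, 119, 120, 120, 120, 120, 120, 120, 120, 120, 120, 119, 120]
t=9: [119, 119, 119, 120, 119, 119, 119, 119, 119, 119, 119, 119, 119, 119, 119, 119, 119, 119, 119, 119]
t=10: [120, 120, 119, 119, 119, 120, 120, 120, 119, 120, 120, 120, 120, 120, 120, 120, 120, 120, 119, 120]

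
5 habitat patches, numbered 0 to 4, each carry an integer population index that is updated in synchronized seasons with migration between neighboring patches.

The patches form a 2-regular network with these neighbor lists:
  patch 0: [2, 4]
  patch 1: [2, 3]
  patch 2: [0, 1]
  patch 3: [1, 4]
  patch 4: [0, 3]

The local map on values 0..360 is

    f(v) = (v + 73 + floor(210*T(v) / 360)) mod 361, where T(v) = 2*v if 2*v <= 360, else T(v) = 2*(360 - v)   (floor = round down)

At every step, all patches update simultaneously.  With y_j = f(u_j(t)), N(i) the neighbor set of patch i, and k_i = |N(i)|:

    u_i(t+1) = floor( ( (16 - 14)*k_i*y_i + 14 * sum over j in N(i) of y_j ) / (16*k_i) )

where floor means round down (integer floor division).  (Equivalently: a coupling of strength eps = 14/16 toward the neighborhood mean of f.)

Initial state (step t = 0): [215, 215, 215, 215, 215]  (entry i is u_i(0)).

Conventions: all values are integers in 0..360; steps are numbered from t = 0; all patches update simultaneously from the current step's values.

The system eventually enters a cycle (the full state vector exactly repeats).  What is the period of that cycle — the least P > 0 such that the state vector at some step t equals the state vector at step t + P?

Simulating step by step:
t=0: [215, 215, 215, 215, 215]
t=1: [96, 96, 96, 96, 96]
t=2: [281, 281, 281, 281, 281]
t=3: [85, 85, 85, 85, 85]
t=4: [257, 257, 257, 257, 257]
t=5: [89, 89, 89, 89, 89]
t=6: [265, 265, 265, 265, 265]
t=7: [87, 87, 87, 87, 87]
t=8: [261, 261, 261, 261, 261]
t=9: [88, 88, 88, 88, 88]
t=10: [263, 263, 263, 263, 263]
t=11: [88, 88, 88, 88, 88]

Answer: 2
Key observation: The state at step 9, [88, 88, 88, 88, 88], reappears at step 11 — and no state repeats earlier — so the cycle the system enters has period 2.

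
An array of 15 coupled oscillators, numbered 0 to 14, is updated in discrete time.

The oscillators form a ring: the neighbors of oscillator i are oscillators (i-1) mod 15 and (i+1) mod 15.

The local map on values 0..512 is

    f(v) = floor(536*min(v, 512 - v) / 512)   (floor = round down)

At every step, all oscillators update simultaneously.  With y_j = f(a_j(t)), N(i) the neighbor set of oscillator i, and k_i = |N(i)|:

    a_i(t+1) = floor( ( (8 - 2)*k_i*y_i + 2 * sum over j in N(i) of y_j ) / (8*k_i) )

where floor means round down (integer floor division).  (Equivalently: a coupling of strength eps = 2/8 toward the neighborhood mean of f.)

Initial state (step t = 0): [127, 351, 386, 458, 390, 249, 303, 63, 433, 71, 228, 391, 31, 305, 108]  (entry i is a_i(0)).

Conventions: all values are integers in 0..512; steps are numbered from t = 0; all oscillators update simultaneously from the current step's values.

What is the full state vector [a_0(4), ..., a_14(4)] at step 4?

Simulating step by step:
t=0: [127, 351, 386, 458, 390, 249, 303, 63, 433, 71, 228, 391, 31, 305, 108]
t=1: [134, 158, 126, 74, 134, 238, 204, 86, 78, 95, 203, 128, 66, 180, 128]
t=2: [142, 157, 128, 91, 145, 230, 202, 104, 84, 110, 188, 135, 92, 166, 141]
t=3: [149, 158, 132, 106, 155, 225, 201, 118, 93, 121, 179, 142, 111, 160, 150]
t=4: [156, 160, 137, 120, 164, 222, 202, 130, 103, 130, 174, 148, 126, 159, 158]

Answer: [156, 160, 137, 120, 164, 222, 202, 130, 103, 130, 174, 148, 126, 159, 158]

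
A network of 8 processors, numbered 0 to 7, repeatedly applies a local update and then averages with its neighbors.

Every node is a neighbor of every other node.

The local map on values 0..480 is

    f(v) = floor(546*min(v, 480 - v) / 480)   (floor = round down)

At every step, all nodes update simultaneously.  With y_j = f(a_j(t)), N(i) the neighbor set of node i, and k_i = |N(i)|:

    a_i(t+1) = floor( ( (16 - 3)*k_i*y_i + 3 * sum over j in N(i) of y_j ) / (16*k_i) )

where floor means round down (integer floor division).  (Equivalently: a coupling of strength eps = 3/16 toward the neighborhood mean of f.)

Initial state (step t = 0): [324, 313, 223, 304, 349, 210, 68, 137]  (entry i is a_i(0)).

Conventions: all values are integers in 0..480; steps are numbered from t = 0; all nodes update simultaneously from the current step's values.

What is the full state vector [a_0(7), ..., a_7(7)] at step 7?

Simulating step by step:
t=0: [324, 313, 223, 304, 349, 210, 68, 137]
t=1: [177, 187, 237, 195, 155, 225, 99, 160]
t=2: [201, 210, 254, 217, 181, 243, 131, 186]
t=3: [227, 235, 250, 241, 209, 259, 165, 214]
t=4: [255, 262, 257, 265, 239, 250, 199, 243]
t=5: [254, 248, 253, 245, 267, 259, 231, 265]
t=6: [256, 261, 257, 264, 244, 251, 260, 246]
t=7: [254, 250, 253, 247, 265, 259, 251, 263]

Answer: [254, 250, 253, 247, 265, 259, 251, 263]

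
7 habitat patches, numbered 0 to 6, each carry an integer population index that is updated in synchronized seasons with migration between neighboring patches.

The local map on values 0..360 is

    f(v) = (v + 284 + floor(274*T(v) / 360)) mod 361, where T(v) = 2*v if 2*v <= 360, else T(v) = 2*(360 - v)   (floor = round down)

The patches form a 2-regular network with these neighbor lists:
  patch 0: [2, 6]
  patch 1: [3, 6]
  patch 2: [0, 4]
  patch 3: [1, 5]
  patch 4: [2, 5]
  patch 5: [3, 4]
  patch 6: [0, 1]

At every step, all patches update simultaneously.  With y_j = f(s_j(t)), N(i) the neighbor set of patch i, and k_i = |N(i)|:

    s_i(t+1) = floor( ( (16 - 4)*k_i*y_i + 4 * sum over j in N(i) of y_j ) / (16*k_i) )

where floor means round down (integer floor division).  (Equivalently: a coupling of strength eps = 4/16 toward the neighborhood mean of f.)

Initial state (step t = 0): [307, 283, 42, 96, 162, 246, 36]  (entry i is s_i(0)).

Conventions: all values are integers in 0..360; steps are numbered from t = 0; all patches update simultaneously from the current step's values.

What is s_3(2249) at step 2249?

Simulating step by step:
t=0: [307, 283, 42, 96, 162, 246, 36]
t=1: [237, 264, 101, 206, 294, 318, 88]
t=2: [300, 268, 215, 81, 297, 267, 193]
t=3: [281, 265, 347, 178, 322, 303, 87]
t=4: [296, 268, 295, 88, 301, 273, 188]
t=5: [277, 267, 315, 190, 315, 303, 89]
t=6: [301, 267, 308, 87, 306, 273, 192]
t=7: [274, 267, 310, 188, 313, 302, 87]
t=8: [301, 267, 311, 88, 308, 274, 188]
t=9: [274, 267, 308, 190, 311, 302, 88]
t=10: [302, 267, 311, 88, 308, 274, 190]
t=11: [274, 267, 308, 190, 311, 302, 88]

Answer: s_3(2249) = 190
Key observation: The state at step 9, [274, 267, 308, 190, 311, 302, 88], reappears at step 11: the system is in a cycle of period 2 from step 9 on.  Therefore the state at step 2249 equals the state at step 9 + ((2249 - 9) mod 2) = 9, which is [274, 267, 308, 190, 311, 302, 88].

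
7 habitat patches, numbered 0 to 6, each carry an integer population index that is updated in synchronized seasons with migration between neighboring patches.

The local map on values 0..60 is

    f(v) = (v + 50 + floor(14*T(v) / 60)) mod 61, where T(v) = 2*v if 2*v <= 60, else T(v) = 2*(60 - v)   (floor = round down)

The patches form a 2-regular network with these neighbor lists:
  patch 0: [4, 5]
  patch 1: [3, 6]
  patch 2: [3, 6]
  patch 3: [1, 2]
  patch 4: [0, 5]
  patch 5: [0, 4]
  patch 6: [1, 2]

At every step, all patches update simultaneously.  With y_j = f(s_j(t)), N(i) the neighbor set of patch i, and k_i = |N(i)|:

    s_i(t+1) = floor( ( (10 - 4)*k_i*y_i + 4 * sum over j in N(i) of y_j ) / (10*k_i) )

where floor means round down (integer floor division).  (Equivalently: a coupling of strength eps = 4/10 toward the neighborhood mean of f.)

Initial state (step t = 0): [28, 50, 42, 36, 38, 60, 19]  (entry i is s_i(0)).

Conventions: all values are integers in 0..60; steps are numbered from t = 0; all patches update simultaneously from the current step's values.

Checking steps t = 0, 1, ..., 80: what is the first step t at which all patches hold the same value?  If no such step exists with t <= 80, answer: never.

Answer: never
Key observation: The state at step 5 reappears at step 6 — the system is in a cycle of period 1 from step 5 on.  No step 0..6 is synchronized, and the cycle repeats forever, so no step up to 80 (or ever) has all patches equal.

Derivation:
t=0: [28, 50, 42, 36, 38, 60, 19]  (not all equal)
t=1: [35, 36, 33, 38, 38, 42, 26]  (not all equal)
t=2: [36, 34, 33, 36, 37, 37, 30]  (not all equal)
t=3: [36, 34, 34, 35, 36, 36, 33]  (not all equal)
t=4: [36, 34, 34, 35, 36, 36, 34]  (not all equal)
t=5: [36, 35, 35, 35, 36, 36, 35]  (not all equal)
t=6: [36, 35, 35, 35, 36, 36, 35]  (not all equal)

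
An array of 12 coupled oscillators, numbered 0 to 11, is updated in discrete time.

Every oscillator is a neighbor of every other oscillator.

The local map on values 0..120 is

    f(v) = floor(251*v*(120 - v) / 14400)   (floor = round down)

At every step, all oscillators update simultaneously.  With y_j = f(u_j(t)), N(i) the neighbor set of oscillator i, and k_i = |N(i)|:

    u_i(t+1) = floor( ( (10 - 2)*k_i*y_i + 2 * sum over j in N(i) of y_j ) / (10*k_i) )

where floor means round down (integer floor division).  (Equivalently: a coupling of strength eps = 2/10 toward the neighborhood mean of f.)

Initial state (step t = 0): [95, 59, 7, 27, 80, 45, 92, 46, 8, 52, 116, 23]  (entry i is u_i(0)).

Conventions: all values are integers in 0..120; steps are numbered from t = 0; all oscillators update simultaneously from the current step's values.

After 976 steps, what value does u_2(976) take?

Answer: u_2(976) = 62
Key observation: The state at step 5, [62, 62, 62, 62, 62, 62, 62, 62, 62, 62, 62, 62], reappears at step 6: the system is in a cycle of period 1 from step 5 on.  Therefore the state at step 976 equals the state at step 5 + ((976 - 5) mod 1) = 5, which is [62, 62, 62, 62, 62, 62, 62, 62, 62, 62, 62, 62].

Derivation:
t=0: [95, 59, 7, 27, 80, 45, 92, 46, 8, 52, 116, 23]
t=1: [41, 57, 19, 42, 52, 54, 43, 55, 20, 56, 15, 38]
t=2: [55, 59, 37, 55, 59, 59, 55, 59, 37, 59, 32, 53]
t=3: [61, 61, 54, 61, 61, 61, 61, 61, 54, 61, 51, 60]
t=4: [61, 61, 61, 61, 61, 61, 61, 61, 61, 61, 61, 61]
t=5: [62, 62, 62, 62, 62, 62, 62, 62, 62, 62, 62, 62]
t=6: [62, 62, 62, 62, 62, 62, 62, 62, 62, 62, 62, 62]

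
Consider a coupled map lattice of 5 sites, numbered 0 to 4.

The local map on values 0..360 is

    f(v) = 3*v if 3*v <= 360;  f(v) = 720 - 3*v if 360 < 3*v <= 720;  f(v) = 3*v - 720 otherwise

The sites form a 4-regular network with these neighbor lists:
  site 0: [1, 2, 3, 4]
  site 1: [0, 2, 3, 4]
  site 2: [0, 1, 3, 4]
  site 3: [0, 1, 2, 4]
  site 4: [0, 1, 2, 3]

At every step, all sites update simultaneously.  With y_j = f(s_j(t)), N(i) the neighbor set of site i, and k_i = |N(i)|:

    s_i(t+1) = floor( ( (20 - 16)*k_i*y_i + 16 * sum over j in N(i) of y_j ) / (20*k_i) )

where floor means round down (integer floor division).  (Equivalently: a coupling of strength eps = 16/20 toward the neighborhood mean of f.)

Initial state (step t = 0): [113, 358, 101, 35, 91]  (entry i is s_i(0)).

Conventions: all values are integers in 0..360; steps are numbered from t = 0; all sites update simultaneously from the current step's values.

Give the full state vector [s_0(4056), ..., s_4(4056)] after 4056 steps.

Answer: [198, 198, 198, 198, 198]
Key observation: The state at step 3, [306, 306, 306, 306, 306], reappears at step 7: the system is in a cycle of period 4 from step 3 on.  Therefore the state at step 4056 equals the state at step 3 + ((4056 - 3) mod 4) = 4, which is [198, 198, 198, 198, 198].

Derivation:
t=0: [113, 358, 101, 35, 91]
t=1: [274, 274, 274, 274, 274]
t=2: [102, 102, 102, 102, 102]
t=3: [306, 306, 306, 306, 306]
t=4: [198, 198, 198, 198, 198]
t=5: [126, 126, 126, 126, 126]
t=6: [342, 342, 342, 342, 342]
t=7: [306, 306, 306, 306, 306]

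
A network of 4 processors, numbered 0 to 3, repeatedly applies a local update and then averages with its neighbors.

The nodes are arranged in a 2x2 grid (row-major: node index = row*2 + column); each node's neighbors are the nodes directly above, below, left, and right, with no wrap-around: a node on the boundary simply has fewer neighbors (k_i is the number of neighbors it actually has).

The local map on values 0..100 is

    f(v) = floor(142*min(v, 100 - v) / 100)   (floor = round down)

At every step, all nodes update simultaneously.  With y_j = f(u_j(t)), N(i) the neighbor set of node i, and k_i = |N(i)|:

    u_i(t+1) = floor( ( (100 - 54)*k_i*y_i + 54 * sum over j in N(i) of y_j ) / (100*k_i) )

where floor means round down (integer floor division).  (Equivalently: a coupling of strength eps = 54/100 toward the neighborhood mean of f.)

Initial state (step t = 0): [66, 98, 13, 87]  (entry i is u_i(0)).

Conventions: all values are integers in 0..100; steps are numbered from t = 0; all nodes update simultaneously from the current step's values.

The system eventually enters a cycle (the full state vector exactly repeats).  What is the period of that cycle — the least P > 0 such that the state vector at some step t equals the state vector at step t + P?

Simulating step by step:
t=0: [66, 98, 13, 87]
t=1: [27, 18, 26, 13]
t=2: [33, 26, 31, 24]
t=3: [42, 38, 41, 37]
t=4: [57, 54, 56, 53]
t=5: [62, 64, 62, 64]
t=6: [52, 51, 52, 51]
t=7: [68, 68, 68, 68]
t=8: [45, 45, 45, 45]
t=9: [63, 63, 63, 63]
t=10: [52, 52, 52, 52]
t=11: [68, 68, 68, 68]

Answer: 4
Key observation: The state at step 7, [68, 68, 68, 68], reappears at step 11 — and no state repeats earlier — so the cycle the system enters has period 4.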